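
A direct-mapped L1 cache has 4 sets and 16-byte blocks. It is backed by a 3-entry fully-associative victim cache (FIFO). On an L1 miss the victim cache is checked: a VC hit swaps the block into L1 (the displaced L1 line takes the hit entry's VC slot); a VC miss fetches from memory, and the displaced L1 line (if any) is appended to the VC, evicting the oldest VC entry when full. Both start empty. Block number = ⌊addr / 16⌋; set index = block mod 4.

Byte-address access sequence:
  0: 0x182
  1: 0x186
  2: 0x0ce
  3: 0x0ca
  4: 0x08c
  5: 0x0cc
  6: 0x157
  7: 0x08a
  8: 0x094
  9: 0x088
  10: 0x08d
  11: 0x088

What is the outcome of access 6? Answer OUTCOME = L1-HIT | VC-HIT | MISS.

  [0] addr=0x182 blk=24 s=0: MISS | VC []
  [1] addr=0x186 blk=24 s=0: L1-HIT | VC []
  [2] addr=0xce blk=12 s=0: MISS | VC [24]
  [3] addr=0xca blk=12 s=0: L1-HIT | VC [24]
  [4] addr=0x8c blk=8 s=0: MISS | VC [24, 12]
  [5] addr=0xcc blk=12 s=0: VC-HIT | VC [24, 8]
  [6] addr=0x157 blk=21 s=1: MISS | VC [24, 8]
  [7] addr=0x8a blk=8 s=0: VC-HIT | VC [24, 12]
  [8] addr=0x94 blk=9 s=1: MISS | VC [24, 12, 21]
  [9] addr=0x88 blk=8 s=0: L1-HIT | VC [24, 12, 21]
  [10] addr=0x8d blk=8 s=0: L1-HIT | VC [24, 12, 21]
  [11] addr=0x88 blk=8 s=0: L1-HIT | VC [24, 12, 21]

OUTCOME = MISS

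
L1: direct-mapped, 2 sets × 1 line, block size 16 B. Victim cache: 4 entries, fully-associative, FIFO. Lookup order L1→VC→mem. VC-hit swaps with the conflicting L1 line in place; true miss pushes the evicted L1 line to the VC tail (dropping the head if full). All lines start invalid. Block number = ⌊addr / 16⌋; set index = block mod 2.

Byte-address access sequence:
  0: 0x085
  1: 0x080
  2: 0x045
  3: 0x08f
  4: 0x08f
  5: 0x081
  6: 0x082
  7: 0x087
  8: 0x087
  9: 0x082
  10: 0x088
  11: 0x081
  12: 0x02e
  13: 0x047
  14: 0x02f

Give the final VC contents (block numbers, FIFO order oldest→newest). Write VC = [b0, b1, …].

VC = [4, 8]

  [0] addr=0x85 blk=8 s=0: MISS | VC []
  [1] addr=0x80 blk=8 s=0: L1-HIT | VC []
  [2] addr=0x45 blk=4 s=0: MISS | VC [8]
  [3] addr=0x8f blk=8 s=0: VC-HIT | VC [4]
  [4] addr=0x8f blk=8 s=0: L1-HIT | VC [4]
  [5] addr=0x81 blk=8 s=0: L1-HIT | VC [4]
  [6] addr=0x82 blk=8 s=0: L1-HIT | VC [4]
  [7] addr=0x87 blk=8 s=0: L1-HIT | VC [4]
  [8] addr=0x87 blk=8 s=0: L1-HIT | VC [4]
  [9] addr=0x82 blk=8 s=0: L1-HIT | VC [4]
  [10] addr=0x88 blk=8 s=0: L1-HIT | VC [4]
  [11] addr=0x81 blk=8 s=0: L1-HIT | VC [4]
  [12] addr=0x2e blk=2 s=0: MISS | VC [4, 8]
  [13] addr=0x47 blk=4 s=0: VC-HIT | VC [2, 8]
  [14] addr=0x2f blk=2 s=0: VC-HIT | VC [4, 8]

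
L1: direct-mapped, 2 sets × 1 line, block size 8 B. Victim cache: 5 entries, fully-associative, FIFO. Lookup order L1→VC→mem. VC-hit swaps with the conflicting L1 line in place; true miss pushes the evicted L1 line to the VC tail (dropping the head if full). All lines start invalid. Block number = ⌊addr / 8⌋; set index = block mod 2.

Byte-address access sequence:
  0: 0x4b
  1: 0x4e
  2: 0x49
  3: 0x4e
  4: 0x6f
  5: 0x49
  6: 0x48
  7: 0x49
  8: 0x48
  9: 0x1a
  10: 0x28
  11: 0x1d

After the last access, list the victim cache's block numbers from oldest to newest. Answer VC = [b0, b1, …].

VC = [13, 9, 5]

  [0] addr=0x4b blk=9 s=1: MISS | VC []
  [1] addr=0x4e blk=9 s=1: L1-HIT | VC []
  [2] addr=0x49 blk=9 s=1: L1-HIT | VC []
  [3] addr=0x4e blk=9 s=1: L1-HIT | VC []
  [4] addr=0x6f blk=13 s=1: MISS | VC [9]
  [5] addr=0x49 blk=9 s=1: VC-HIT | VC [13]
  [6] addr=0x48 blk=9 s=1: L1-HIT | VC [13]
  [7] addr=0x49 blk=9 s=1: L1-HIT | VC [13]
  [8] addr=0x48 blk=9 s=1: L1-HIT | VC [13]
  [9] addr=0x1a blk=3 s=1: MISS | VC [13, 9]
  [10] addr=0x28 blk=5 s=1: MISS | VC [13, 9, 3]
  [11] addr=0x1d blk=3 s=1: VC-HIT | VC [13, 9, 5]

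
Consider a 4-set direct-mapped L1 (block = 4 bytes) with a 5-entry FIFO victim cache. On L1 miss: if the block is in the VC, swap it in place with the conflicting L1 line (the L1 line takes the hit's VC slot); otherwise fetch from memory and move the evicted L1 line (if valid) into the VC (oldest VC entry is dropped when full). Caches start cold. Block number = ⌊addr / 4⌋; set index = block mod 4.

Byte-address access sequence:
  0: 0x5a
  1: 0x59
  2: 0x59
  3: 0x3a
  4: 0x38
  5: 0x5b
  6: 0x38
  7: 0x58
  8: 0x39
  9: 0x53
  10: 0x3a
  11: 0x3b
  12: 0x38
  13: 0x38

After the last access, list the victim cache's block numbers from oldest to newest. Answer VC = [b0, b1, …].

  [0] addr=0x5a blk=22 s=2: MISS | VC []
  [1] addr=0x59 blk=22 s=2: L1-HIT | VC []
  [2] addr=0x59 blk=22 s=2: L1-HIT | VC []
  [3] addr=0x3a blk=14 s=2: MISS | VC [22]
  [4] addr=0x38 blk=14 s=2: L1-HIT | VC [22]
  [5] addr=0x5b blk=22 s=2: VC-HIT | VC [14]
  [6] addr=0x38 blk=14 s=2: VC-HIT | VC [22]
  [7] addr=0x58 blk=22 s=2: VC-HIT | VC [14]
  [8] addr=0x39 blk=14 s=2: VC-HIT | VC [22]
  [9] addr=0x53 blk=20 s=0: MISS | VC [22]
  [10] addr=0x3a blk=14 s=2: L1-HIT | VC [22]
  [11] addr=0x3b blk=14 s=2: L1-HIT | VC [22]
  [12] addr=0x38 blk=14 s=2: L1-HIT | VC [22]
  [13] addr=0x38 blk=14 s=2: L1-HIT | VC [22]

VC = [22]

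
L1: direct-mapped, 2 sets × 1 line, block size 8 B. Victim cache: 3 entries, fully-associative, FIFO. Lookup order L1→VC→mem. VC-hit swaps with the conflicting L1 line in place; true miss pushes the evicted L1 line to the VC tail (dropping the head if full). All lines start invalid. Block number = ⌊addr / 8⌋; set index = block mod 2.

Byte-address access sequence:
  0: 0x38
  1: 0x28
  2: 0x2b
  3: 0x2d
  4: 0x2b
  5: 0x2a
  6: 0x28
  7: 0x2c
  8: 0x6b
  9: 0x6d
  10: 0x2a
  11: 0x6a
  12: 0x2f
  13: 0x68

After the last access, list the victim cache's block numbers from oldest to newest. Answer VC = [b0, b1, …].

VC = [7, 5]

#0 0x38→b7/s1 MISS; vc=[]
#1 0x28→b5/s1 MISS; vc=[7]
#2 0x2b→b5/s1 L1-HIT; vc=[7]
#3 0x2d→b5/s1 L1-HIT; vc=[7]
#4 0x2b→b5/s1 L1-HIT; vc=[7]
#5 0x2a→b5/s1 L1-HIT; vc=[7]
#6 0x28→b5/s1 L1-HIT; vc=[7]
#7 0x2c→b5/s1 L1-HIT; vc=[7]
#8 0x6b→b13/s1 MISS; vc=[7,5]
#9 0x6d→b13/s1 L1-HIT; vc=[7,5]
#10 0x2a→b5/s1 VC-HIT; vc=[7,13]
#11 0x6a→b13/s1 VC-HIT; vc=[7,5]
#12 0x2f→b5/s1 VC-HIT; vc=[7,13]
#13 0x68→b13/s1 VC-HIT; vc=[7,5]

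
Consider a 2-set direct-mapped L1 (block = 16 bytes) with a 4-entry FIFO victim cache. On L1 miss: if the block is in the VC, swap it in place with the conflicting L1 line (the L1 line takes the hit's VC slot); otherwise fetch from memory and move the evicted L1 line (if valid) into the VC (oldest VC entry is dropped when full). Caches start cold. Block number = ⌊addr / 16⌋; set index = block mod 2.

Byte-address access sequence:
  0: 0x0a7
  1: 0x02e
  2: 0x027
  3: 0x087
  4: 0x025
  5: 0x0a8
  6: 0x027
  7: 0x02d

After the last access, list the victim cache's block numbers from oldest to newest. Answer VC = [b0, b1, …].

#0 0xa7→b10/s0 MISS; vc=[]
#1 0x2e→b2/s0 MISS; vc=[10]
#2 0x27→b2/s0 L1-HIT; vc=[10]
#3 0x87→b8/s0 MISS; vc=[10,2]
#4 0x25→b2/s0 VC-HIT; vc=[10,8]
#5 0xa8→b10/s0 VC-HIT; vc=[2,8]
#6 0x27→b2/s0 VC-HIT; vc=[10,8]
#7 0x2d→b2/s0 L1-HIT; vc=[10,8]

VC = [10, 8]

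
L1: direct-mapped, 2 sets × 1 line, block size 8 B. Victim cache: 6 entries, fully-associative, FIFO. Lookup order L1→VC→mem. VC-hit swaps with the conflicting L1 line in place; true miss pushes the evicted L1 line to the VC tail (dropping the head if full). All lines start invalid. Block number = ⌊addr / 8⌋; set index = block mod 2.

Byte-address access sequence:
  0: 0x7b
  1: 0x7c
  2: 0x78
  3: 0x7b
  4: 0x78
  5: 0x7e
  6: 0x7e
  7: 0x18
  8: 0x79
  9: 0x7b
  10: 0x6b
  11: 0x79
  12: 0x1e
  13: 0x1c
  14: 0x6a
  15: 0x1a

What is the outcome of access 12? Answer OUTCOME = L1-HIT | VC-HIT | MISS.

OUTCOME = VC-HIT

  [0] addr=0x7b blk=15 s=1: MISS | VC []
  [1] addr=0x7c blk=15 s=1: L1-HIT | VC []
  [2] addr=0x78 blk=15 s=1: L1-HIT | VC []
  [3] addr=0x7b blk=15 s=1: L1-HIT | VC []
  [4] addr=0x78 blk=15 s=1: L1-HIT | VC []
  [5] addr=0x7e blk=15 s=1: L1-HIT | VC []
  [6] addr=0x7e blk=15 s=1: L1-HIT | VC []
  [7] addr=0x18 blk=3 s=1: MISS | VC [15]
  [8] addr=0x79 blk=15 s=1: VC-HIT | VC [3]
  [9] addr=0x7b blk=15 s=1: L1-HIT | VC [3]
  [10] addr=0x6b blk=13 s=1: MISS | VC [3, 15]
  [11] addr=0x79 blk=15 s=1: VC-HIT | VC [3, 13]
  [12] addr=0x1e blk=3 s=1: VC-HIT | VC [15, 13]
  [13] addr=0x1c blk=3 s=1: L1-HIT | VC [15, 13]
  [14] addr=0x6a blk=13 s=1: VC-HIT | VC [15, 3]
  [15] addr=0x1a blk=3 s=1: VC-HIT | VC [15, 13]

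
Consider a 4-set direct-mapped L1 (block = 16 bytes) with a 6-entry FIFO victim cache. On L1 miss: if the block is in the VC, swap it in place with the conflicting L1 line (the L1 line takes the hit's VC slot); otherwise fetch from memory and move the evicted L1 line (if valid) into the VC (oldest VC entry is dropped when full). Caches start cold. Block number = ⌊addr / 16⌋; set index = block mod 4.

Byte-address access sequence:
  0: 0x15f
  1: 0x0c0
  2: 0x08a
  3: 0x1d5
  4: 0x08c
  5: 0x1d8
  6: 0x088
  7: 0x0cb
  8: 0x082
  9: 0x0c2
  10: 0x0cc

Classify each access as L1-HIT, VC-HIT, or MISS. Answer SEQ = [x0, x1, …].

SEQ = [MISS, MISS, MISS, MISS, L1-HIT, L1-HIT, L1-HIT, VC-HIT, VC-HIT, VC-HIT, L1-HIT]

0: 0x15f (blk 21, set 1) → MISS  vc=[]
1: 0xc0 (blk 12, set 0) → MISS  vc=[]
2: 0x8a (blk 8, set 0) → MISS  vc=[12]
3: 0x1d5 (blk 29, set 1) → MISS  vc=[12, 21]
4: 0x8c (blk 8, set 0) → L1-HIT  vc=[12, 21]
5: 0x1d8 (blk 29, set 1) → L1-HIT  vc=[12, 21]
6: 0x88 (blk 8, set 0) → L1-HIT  vc=[12, 21]
7: 0xcb (blk 12, set 0) → VC-HIT  vc=[8, 21]
8: 0x82 (blk 8, set 0) → VC-HIT  vc=[12, 21]
9: 0xc2 (blk 12, set 0) → VC-HIT  vc=[8, 21]
10: 0xcc (blk 12, set 0) → L1-HIT  vc=[8, 21]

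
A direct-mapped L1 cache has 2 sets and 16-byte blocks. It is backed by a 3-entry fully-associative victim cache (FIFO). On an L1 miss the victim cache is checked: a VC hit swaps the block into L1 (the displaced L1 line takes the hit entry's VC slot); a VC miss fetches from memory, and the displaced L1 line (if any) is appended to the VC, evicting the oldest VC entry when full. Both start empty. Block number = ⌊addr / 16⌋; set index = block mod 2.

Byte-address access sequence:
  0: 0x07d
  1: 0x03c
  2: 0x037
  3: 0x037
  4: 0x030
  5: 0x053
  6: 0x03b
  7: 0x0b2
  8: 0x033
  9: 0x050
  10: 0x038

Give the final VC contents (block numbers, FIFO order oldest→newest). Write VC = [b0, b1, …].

0: 0x7d (blk 7, set 1) → MISS  vc=[]
1: 0x3c (blk 3, set 1) → MISS  vc=[7]
2: 0x37 (blk 3, set 1) → L1-HIT  vc=[7]
3: 0x37 (blk 3, set 1) → L1-HIT  vc=[7]
4: 0x30 (blk 3, set 1) → L1-HIT  vc=[7]
5: 0x53 (blk 5, set 1) → MISS  vc=[7, 3]
6: 0x3b (blk 3, set 1) → VC-HIT  vc=[7, 5]
7: 0xb2 (blk 11, set 1) → MISS  vc=[7, 5, 3]
8: 0x33 (blk 3, set 1) → VC-HIT  vc=[7, 5, 11]
9: 0x50 (blk 5, set 1) → VC-HIT  vc=[7, 3, 11]
10: 0x38 (blk 3, set 1) → VC-HIT  vc=[7, 5, 11]

VC = [7, 5, 11]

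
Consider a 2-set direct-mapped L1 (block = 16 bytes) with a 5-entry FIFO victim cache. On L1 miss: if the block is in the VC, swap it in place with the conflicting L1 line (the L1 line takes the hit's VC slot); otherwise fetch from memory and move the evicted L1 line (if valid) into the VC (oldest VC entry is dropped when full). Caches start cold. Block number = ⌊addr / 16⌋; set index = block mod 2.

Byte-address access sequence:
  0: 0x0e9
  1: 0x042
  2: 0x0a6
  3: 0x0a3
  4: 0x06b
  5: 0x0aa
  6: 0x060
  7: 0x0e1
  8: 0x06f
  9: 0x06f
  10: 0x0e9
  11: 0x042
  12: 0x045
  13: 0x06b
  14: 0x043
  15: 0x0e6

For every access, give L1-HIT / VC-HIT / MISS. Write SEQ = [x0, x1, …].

0: 0xe9 (blk 14, set 0) → MISS  vc=[]
1: 0x42 (blk 4, set 0) → MISS  vc=[14]
2: 0xa6 (blk 10, set 0) → MISS  vc=[14, 4]
3: 0xa3 (blk 10, set 0) → L1-HIT  vc=[14, 4]
4: 0x6b (blk 6, set 0) → MISS  vc=[14, 4, 10]
5: 0xaa (blk 10, set 0) → VC-HIT  vc=[14, 4, 6]
6: 0x60 (blk 6, set 0) → VC-HIT  vc=[14, 4, 10]
7: 0xe1 (blk 14, set 0) → VC-HIT  vc=[6, 4, 10]
8: 0x6f (blk 6, set 0) → VC-HIT  vc=[14, 4, 10]
9: 0x6f (blk 6, set 0) → L1-HIT  vc=[14, 4, 10]
10: 0xe9 (blk 14, set 0) → VC-HIT  vc=[6, 4, 10]
11: 0x42 (blk 4, set 0) → VC-HIT  vc=[6, 14, 10]
12: 0x45 (blk 4, set 0) → L1-HIT  vc=[6, 14, 10]
13: 0x6b (blk 6, set 0) → VC-HIT  vc=[4, 14, 10]
14: 0x43 (blk 4, set 0) → VC-HIT  vc=[6, 14, 10]
15: 0xe6 (blk 14, set 0) → VC-HIT  vc=[6, 4, 10]

SEQ = [MISS, MISS, MISS, L1-HIT, MISS, VC-HIT, VC-HIT, VC-HIT, VC-HIT, L1-HIT, VC-HIT, VC-HIT, L1-HIT, VC-HIT, VC-HIT, VC-HIT]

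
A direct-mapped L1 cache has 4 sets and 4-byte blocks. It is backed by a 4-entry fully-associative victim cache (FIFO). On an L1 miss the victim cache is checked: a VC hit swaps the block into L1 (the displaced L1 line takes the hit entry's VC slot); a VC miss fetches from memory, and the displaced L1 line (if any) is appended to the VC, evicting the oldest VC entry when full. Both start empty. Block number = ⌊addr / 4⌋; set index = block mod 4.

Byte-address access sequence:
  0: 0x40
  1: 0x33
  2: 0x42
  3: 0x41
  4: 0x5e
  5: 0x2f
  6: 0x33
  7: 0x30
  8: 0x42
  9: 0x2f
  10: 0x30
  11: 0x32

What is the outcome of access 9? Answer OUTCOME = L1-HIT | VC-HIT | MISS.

#0 0x40→b16/s0 MISS; vc=[]
#1 0x33→b12/s0 MISS; vc=[16]
#2 0x42→b16/s0 VC-HIT; vc=[12]
#3 0x41→b16/s0 L1-HIT; vc=[12]
#4 0x5e→b23/s3 MISS; vc=[12]
#5 0x2f→b11/s3 MISS; vc=[12,23]
#6 0x33→b12/s0 VC-HIT; vc=[16,23]
#7 0x30→b12/s0 L1-HIT; vc=[16,23]
#8 0x42→b16/s0 VC-HIT; vc=[12,23]
#9 0x2f→b11/s3 L1-HIT; vc=[12,23]
#10 0x30→b12/s0 VC-HIT; vc=[16,23]
#11 0x32→b12/s0 L1-HIT; vc=[16,23]

OUTCOME = L1-HIT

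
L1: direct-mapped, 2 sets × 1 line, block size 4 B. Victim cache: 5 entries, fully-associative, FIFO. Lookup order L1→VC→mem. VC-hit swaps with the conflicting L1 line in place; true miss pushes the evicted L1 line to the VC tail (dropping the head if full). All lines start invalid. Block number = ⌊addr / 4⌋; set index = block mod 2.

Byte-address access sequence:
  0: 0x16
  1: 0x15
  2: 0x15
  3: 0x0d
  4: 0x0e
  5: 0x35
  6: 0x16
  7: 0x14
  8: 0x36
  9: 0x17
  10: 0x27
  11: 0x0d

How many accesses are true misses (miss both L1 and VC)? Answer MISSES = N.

MISSES = 4

#0 0x16→b5/s1 MISS; vc=[]
#1 0x15→b5/s1 L1-HIT; vc=[]
#2 0x15→b5/s1 L1-HIT; vc=[]
#3 0xd→b3/s1 MISS; vc=[5]
#4 0xe→b3/s1 L1-HIT; vc=[5]
#5 0x35→b13/s1 MISS; vc=[5,3]
#6 0x16→b5/s1 VC-HIT; vc=[13,3]
#7 0x14→b5/s1 L1-HIT; vc=[13,3]
#8 0x36→b13/s1 VC-HIT; vc=[5,3]
#9 0x17→b5/s1 VC-HIT; vc=[13,3]
#10 0x27→b9/s1 MISS; vc=[13,3,5]
#11 0xd→b3/s1 VC-HIT; vc=[13,9,5]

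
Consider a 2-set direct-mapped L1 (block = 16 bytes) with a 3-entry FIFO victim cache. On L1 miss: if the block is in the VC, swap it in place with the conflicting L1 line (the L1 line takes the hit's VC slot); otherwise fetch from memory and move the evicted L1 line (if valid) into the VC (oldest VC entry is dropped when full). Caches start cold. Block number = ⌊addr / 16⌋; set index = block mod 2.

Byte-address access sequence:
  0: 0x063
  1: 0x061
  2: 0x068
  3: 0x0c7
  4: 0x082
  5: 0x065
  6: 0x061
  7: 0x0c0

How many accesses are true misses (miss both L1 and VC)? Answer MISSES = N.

MISSES = 3

0: 0x63 (blk 6, set 0) → MISS  vc=[]
1: 0x61 (blk 6, set 0) → L1-HIT  vc=[]
2: 0x68 (blk 6, set 0) → L1-HIT  vc=[]
3: 0xc7 (blk 12, set 0) → MISS  vc=[6]
4: 0x82 (blk 8, set 0) → MISS  vc=[6, 12]
5: 0x65 (blk 6, set 0) → VC-HIT  vc=[8, 12]
6: 0x61 (blk 6, set 0) → L1-HIT  vc=[8, 12]
7: 0xc0 (blk 12, set 0) → VC-HIT  vc=[8, 6]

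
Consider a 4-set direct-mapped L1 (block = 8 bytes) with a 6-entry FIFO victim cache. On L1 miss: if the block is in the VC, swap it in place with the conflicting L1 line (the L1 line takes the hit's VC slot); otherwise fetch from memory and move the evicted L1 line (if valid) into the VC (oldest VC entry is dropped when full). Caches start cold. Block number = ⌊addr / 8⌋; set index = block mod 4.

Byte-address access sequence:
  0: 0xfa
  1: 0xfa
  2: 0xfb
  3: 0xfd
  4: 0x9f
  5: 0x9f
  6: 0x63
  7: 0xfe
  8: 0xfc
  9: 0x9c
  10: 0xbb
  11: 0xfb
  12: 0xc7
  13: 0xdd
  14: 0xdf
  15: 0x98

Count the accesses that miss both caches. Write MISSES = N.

#0 0xfa→b31/s3 MISS; vc=[]
#1 0xfa→b31/s3 L1-HIT; vc=[]
#2 0xfb→b31/s3 L1-HIT; vc=[]
#3 0xfd→b31/s3 L1-HIT; vc=[]
#4 0x9f→b19/s3 MISS; vc=[31]
#5 0x9f→b19/s3 L1-HIT; vc=[31]
#6 0x63→b12/s0 MISS; vc=[31]
#7 0xfe→b31/s3 VC-HIT; vc=[19]
#8 0xfc→b31/s3 L1-HIT; vc=[19]
#9 0x9c→b19/s3 VC-HIT; vc=[31]
#10 0xbb→b23/s3 MISS; vc=[31,19]
#11 0xfb→b31/s3 VC-HIT; vc=[23,19]
#12 0xc7→b24/s0 MISS; vc=[23,19,12]
#13 0xdd→b27/s3 MISS; vc=[23,19,12,31]
#14 0xdf→b27/s3 L1-HIT; vc=[23,19,12,31]
#15 0x98→b19/s3 VC-HIT; vc=[23,27,12,31]

MISSES = 6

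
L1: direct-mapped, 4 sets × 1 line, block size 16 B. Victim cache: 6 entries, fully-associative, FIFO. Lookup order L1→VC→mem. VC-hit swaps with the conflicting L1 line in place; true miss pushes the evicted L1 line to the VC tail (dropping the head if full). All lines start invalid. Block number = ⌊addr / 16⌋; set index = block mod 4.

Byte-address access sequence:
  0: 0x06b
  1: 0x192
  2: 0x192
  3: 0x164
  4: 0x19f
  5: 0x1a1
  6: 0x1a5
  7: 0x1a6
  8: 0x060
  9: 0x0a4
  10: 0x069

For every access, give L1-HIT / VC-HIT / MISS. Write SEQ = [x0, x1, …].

SEQ = [MISS, MISS, L1-HIT, MISS, L1-HIT, MISS, L1-HIT, L1-HIT, VC-HIT, MISS, VC-HIT]

0: 0x6b (blk 6, set 2) → MISS  vc=[]
1: 0x192 (blk 25, set 1) → MISS  vc=[]
2: 0x192 (blk 25, set 1) → L1-HIT  vc=[]
3: 0x164 (blk 22, set 2) → MISS  vc=[6]
4: 0x19f (blk 25, set 1) → L1-HIT  vc=[6]
5: 0x1a1 (blk 26, set 2) → MISS  vc=[6, 22]
6: 0x1a5 (blk 26, set 2) → L1-HIT  vc=[6, 22]
7: 0x1a6 (blk 26, set 2) → L1-HIT  vc=[6, 22]
8: 0x60 (blk 6, set 2) → VC-HIT  vc=[26, 22]
9: 0xa4 (blk 10, set 2) → MISS  vc=[26, 22, 6]
10: 0x69 (blk 6, set 2) → VC-HIT  vc=[26, 22, 10]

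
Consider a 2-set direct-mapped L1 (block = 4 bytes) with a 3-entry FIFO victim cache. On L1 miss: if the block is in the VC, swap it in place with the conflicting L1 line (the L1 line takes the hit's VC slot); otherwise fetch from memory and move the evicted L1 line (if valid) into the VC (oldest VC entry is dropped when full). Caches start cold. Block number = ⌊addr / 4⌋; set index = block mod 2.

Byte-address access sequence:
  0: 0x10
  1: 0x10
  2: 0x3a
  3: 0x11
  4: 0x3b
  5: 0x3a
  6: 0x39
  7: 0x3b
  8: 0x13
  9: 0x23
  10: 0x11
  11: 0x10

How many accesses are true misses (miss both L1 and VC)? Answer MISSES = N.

MISSES = 3

0: 0x10 (blk 4, set 0) → MISS  vc=[]
1: 0x10 (blk 4, set 0) → L1-HIT  vc=[]
2: 0x3a (blk 14, set 0) → MISS  vc=[4]
3: 0x11 (blk 4, set 0) → VC-HIT  vc=[14]
4: 0x3b (blk 14, set 0) → VC-HIT  vc=[4]
5: 0x3a (blk 14, set 0) → L1-HIT  vc=[4]
6: 0x39 (blk 14, set 0) → L1-HIT  vc=[4]
7: 0x3b (blk 14, set 0) → L1-HIT  vc=[4]
8: 0x13 (blk 4, set 0) → VC-HIT  vc=[14]
9: 0x23 (blk 8, set 0) → MISS  vc=[14, 4]
10: 0x11 (blk 4, set 0) → VC-HIT  vc=[14, 8]
11: 0x10 (blk 4, set 0) → L1-HIT  vc=[14, 8]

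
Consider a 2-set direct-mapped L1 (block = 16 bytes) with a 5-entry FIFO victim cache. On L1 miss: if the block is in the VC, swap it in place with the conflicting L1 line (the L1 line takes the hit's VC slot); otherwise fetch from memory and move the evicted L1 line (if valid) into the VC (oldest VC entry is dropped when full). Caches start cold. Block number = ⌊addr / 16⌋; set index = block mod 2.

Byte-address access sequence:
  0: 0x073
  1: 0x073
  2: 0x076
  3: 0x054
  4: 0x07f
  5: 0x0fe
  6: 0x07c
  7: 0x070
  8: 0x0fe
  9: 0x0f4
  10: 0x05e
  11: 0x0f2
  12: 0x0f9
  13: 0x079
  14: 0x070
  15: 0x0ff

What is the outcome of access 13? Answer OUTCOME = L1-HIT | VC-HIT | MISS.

#0 0x73→b7/s1 MISS; vc=[]
#1 0x73→b7/s1 L1-HIT; vc=[]
#2 0x76→b7/s1 L1-HIT; vc=[]
#3 0x54→b5/s1 MISS; vc=[7]
#4 0x7f→b7/s1 VC-HIT; vc=[5]
#5 0xfe→b15/s1 MISS; vc=[5,7]
#6 0x7c→b7/s1 VC-HIT; vc=[5,15]
#7 0x70→b7/s1 L1-HIT; vc=[5,15]
#8 0xfe→b15/s1 VC-HIT; vc=[5,7]
#9 0xf4→b15/s1 L1-HIT; vc=[5,7]
#10 0x5e→b5/s1 VC-HIT; vc=[15,7]
#11 0xf2→b15/s1 VC-HIT; vc=[5,7]
#12 0xf9→b15/s1 L1-HIT; vc=[5,7]
#13 0x79→b7/s1 VC-HIT; vc=[5,15]
#14 0x70→b7/s1 L1-HIT; vc=[5,15]
#15 0xff→b15/s1 VC-HIT; vc=[5,7]

OUTCOME = VC-HIT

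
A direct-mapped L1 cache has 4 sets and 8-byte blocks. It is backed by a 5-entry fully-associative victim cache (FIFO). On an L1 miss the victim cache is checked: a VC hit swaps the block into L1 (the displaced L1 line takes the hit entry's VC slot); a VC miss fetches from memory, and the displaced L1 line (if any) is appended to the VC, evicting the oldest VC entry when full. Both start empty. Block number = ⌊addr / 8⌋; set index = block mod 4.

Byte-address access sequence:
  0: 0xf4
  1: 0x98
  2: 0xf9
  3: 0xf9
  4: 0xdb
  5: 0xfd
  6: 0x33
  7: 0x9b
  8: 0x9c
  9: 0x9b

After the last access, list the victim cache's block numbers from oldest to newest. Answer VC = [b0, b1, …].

#0 0xf4→b30/s2 MISS; vc=[]
#1 0x98→b19/s3 MISS; vc=[]
#2 0xf9→b31/s3 MISS; vc=[19]
#3 0xf9→b31/s3 L1-HIT; vc=[19]
#4 0xdb→b27/s3 MISS; vc=[19,31]
#5 0xfd→b31/s3 VC-HIT; vc=[19,27]
#6 0x33→b6/s2 MISS; vc=[19,27,30]
#7 0x9b→b19/s3 VC-HIT; vc=[31,27,30]
#8 0x9c→b19/s3 L1-HIT; vc=[31,27,30]
#9 0x9b→b19/s3 L1-HIT; vc=[31,27,30]

VC = [31, 27, 30]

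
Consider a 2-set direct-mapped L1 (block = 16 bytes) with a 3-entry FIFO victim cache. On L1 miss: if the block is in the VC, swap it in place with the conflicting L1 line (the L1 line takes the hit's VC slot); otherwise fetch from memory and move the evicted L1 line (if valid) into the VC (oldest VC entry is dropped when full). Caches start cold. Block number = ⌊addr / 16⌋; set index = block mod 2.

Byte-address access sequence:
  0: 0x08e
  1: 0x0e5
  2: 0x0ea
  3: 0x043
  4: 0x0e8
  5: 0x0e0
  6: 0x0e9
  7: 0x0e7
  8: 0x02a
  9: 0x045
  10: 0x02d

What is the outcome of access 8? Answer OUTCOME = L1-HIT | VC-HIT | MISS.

OUTCOME = MISS

  [0] addr=0x8e blk=8 s=0: MISS | VC []
  [1] addr=0xe5 blk=14 s=0: MISS | VC [8]
  [2] addr=0xea blk=14 s=0: L1-HIT | VC [8]
  [3] addr=0x43 blk=4 s=0: MISS | VC [8, 14]
  [4] addr=0xe8 blk=14 s=0: VC-HIT | VC [8, 4]
  [5] addr=0xe0 blk=14 s=0: L1-HIT | VC [8, 4]
  [6] addr=0xe9 blk=14 s=0: L1-HIT | VC [8, 4]
  [7] addr=0xe7 blk=14 s=0: L1-HIT | VC [8, 4]
  [8] addr=0x2a blk=2 s=0: MISS | VC [8, 4, 14]
  [9] addr=0x45 blk=4 s=0: VC-HIT | VC [8, 2, 14]
  [10] addr=0x2d blk=2 s=0: VC-HIT | VC [8, 4, 14]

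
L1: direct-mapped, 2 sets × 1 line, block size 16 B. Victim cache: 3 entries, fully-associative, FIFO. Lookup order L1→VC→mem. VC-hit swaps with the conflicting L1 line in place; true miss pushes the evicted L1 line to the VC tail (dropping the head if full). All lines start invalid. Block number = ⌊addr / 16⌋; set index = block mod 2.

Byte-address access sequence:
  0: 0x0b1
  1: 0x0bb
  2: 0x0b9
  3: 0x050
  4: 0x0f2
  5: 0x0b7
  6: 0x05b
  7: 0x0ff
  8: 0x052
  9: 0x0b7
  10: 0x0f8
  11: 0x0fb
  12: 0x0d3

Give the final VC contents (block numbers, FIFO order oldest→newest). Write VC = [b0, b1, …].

#0 0xb1→b11/s1 MISS; vc=[]
#1 0xbb→b11/s1 L1-HIT; vc=[]
#2 0xb9→b11/s1 L1-HIT; vc=[]
#3 0x50→b5/s1 MISS; vc=[11]
#4 0xf2→b15/s1 MISS; vc=[11,5]
#5 0xb7→b11/s1 VC-HIT; vc=[15,5]
#6 0x5b→b5/s1 VC-HIT; vc=[15,11]
#7 0xff→b15/s1 VC-HIT; vc=[5,11]
#8 0x52→b5/s1 VC-HIT; vc=[15,11]
#9 0xb7→b11/s1 VC-HIT; vc=[15,5]
#10 0xf8→b15/s1 VC-HIT; vc=[11,5]
#11 0xfb→b15/s1 L1-HIT; vc=[11,5]
#12 0xd3→b13/s1 MISS; vc=[11,5,15]

VC = [11, 5, 15]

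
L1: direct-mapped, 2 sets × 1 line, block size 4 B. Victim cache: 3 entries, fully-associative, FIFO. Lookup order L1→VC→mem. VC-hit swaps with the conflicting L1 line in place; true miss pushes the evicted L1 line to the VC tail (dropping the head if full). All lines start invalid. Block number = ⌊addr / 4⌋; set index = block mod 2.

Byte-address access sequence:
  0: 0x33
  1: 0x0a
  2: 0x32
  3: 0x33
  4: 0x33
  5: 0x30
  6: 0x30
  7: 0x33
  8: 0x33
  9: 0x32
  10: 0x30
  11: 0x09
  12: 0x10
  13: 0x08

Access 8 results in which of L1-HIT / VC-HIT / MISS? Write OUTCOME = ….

OUTCOME = L1-HIT

  [0] addr=0x33 blk=12 s=0: MISS | VC []
  [1] addr=0xa blk=2 s=0: MISS | VC [12]
  [2] addr=0x32 blk=12 s=0: VC-HIT | VC [2]
  [3] addr=0x33 blk=12 s=0: L1-HIT | VC [2]
  [4] addr=0x33 blk=12 s=0: L1-HIT | VC [2]
  [5] addr=0x30 blk=12 s=0: L1-HIT | VC [2]
  [6] addr=0x30 blk=12 s=0: L1-HIT | VC [2]
  [7] addr=0x33 blk=12 s=0: L1-HIT | VC [2]
  [8] addr=0x33 blk=12 s=0: L1-HIT | VC [2]
  [9] addr=0x32 blk=12 s=0: L1-HIT | VC [2]
  [10] addr=0x30 blk=12 s=0: L1-HIT | VC [2]
  [11] addr=0x9 blk=2 s=0: VC-HIT | VC [12]
  [12] addr=0x10 blk=4 s=0: MISS | VC [12, 2]
  [13] addr=0x8 blk=2 s=0: VC-HIT | VC [12, 4]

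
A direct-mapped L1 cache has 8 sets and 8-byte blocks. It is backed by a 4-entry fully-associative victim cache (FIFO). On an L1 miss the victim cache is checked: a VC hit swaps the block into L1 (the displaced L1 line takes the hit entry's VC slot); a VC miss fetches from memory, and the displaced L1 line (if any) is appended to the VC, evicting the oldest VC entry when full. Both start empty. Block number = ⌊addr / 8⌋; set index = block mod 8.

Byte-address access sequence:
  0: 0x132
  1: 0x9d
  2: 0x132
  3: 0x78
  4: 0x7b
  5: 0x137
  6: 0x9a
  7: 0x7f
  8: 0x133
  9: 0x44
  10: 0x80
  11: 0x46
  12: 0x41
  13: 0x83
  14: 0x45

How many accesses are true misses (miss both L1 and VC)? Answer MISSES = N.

#0 0x132→b38/s6 MISS; vc=[]
#1 0x9d→b19/s3 MISS; vc=[]
#2 0x132→b38/s6 L1-HIT; vc=[]
#3 0x78→b15/s7 MISS; vc=[]
#4 0x7b→b15/s7 L1-HIT; vc=[]
#5 0x137→b38/s6 L1-HIT; vc=[]
#6 0x9a→b19/s3 L1-HIT; vc=[]
#7 0x7f→b15/s7 L1-HIT; vc=[]
#8 0x133→b38/s6 L1-HIT; vc=[]
#9 0x44→b8/s0 MISS; vc=[]
#10 0x80→b16/s0 MISS; vc=[8]
#11 0x46→b8/s0 VC-HIT; vc=[16]
#12 0x41→b8/s0 L1-HIT; vc=[16]
#13 0x83→b16/s0 VC-HIT; vc=[8]
#14 0x45→b8/s0 VC-HIT; vc=[16]

MISSES = 5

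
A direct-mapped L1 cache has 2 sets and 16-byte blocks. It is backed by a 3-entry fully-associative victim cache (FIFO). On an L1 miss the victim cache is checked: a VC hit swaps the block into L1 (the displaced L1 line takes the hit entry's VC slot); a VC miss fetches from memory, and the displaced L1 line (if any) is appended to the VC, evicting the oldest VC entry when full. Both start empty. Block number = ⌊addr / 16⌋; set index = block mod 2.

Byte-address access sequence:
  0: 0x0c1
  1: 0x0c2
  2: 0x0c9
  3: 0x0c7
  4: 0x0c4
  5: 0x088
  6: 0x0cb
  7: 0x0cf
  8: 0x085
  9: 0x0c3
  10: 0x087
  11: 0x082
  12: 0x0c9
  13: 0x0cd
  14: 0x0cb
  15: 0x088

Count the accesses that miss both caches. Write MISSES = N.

MISSES = 2

#0 0xc1→b12/s0 MISS; vc=[]
#1 0xc2→b12/s0 L1-HIT; vc=[]
#2 0xc9→b12/s0 L1-HIT; vc=[]
#3 0xc7→b12/s0 L1-HIT; vc=[]
#4 0xc4→b12/s0 L1-HIT; vc=[]
#5 0x88→b8/s0 MISS; vc=[12]
#6 0xcb→b12/s0 VC-HIT; vc=[8]
#7 0xcf→b12/s0 L1-HIT; vc=[8]
#8 0x85→b8/s0 VC-HIT; vc=[12]
#9 0xc3→b12/s0 VC-HIT; vc=[8]
#10 0x87→b8/s0 VC-HIT; vc=[12]
#11 0x82→b8/s0 L1-HIT; vc=[12]
#12 0xc9→b12/s0 VC-HIT; vc=[8]
#13 0xcd→b12/s0 L1-HIT; vc=[8]
#14 0xcb→b12/s0 L1-HIT; vc=[8]
#15 0x88→b8/s0 VC-HIT; vc=[12]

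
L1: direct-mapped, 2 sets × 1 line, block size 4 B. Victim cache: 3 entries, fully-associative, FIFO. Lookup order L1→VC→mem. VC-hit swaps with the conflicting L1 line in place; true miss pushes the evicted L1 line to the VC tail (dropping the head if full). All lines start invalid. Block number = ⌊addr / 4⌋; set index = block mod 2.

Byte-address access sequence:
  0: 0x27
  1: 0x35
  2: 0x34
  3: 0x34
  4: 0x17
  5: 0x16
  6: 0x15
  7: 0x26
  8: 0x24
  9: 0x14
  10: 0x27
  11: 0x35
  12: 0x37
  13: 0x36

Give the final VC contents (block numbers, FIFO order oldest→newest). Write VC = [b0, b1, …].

#0 0x27→b9/s1 MISS; vc=[]
#1 0x35→b13/s1 MISS; vc=[9]
#2 0x34→b13/s1 L1-HIT; vc=[9]
#3 0x34→b13/s1 L1-HIT; vc=[9]
#4 0x17→b5/s1 MISS; vc=[9,13]
#5 0x16→b5/s1 L1-HIT; vc=[9,13]
#6 0x15→b5/s1 L1-HIT; vc=[9,13]
#7 0x26→b9/s1 VC-HIT; vc=[5,13]
#8 0x24→b9/s1 L1-HIT; vc=[5,13]
#9 0x14→b5/s1 VC-HIT; vc=[9,13]
#10 0x27→b9/s1 VC-HIT; vc=[5,13]
#11 0x35→b13/s1 VC-HIT; vc=[5,9]
#12 0x37→b13/s1 L1-HIT; vc=[5,9]
#13 0x36→b13/s1 L1-HIT; vc=[5,9]

VC = [5, 9]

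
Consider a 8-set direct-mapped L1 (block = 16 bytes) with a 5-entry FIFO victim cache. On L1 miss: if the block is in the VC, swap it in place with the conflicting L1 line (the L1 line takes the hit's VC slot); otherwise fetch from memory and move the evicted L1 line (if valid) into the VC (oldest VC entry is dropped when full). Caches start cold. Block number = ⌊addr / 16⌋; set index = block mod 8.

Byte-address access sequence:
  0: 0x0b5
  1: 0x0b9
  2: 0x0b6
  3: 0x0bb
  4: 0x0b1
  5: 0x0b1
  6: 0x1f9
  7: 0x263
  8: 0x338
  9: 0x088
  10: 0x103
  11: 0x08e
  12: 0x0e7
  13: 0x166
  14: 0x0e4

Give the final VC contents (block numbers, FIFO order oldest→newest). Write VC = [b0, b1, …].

0: 0xb5 (blk 11, set 3) → MISS  vc=[]
1: 0xb9 (blk 11, set 3) → L1-HIT  vc=[]
2: 0xb6 (blk 11, set 3) → L1-HIT  vc=[]
3: 0xbb (blk 11, set 3) → L1-HIT  vc=[]
4: 0xb1 (blk 11, set 3) → L1-HIT  vc=[]
5: 0xb1 (blk 11, set 3) → L1-HIT  vc=[]
6: 0x1f9 (blk 31, set 7) → MISS  vc=[]
7: 0x263 (blk 38, set 6) → MISS  vc=[]
8: 0x338 (blk 51, set 3) → MISS  vc=[11]
9: 0x88 (blk 8, set 0) → MISS  vc=[11]
10: 0x103 (blk 16, set 0) → MISS  vc=[11, 8]
11: 0x8e (blk 8, set 0) → VC-HIT  vc=[11, 16]
12: 0xe7 (blk 14, set 6) → MISS  vc=[11, 16, 38]
13: 0x166 (blk 22, set 6) → MISS  vc=[11, 16, 38, 14]
14: 0xe4 (blk 14, set 6) → VC-HIT  vc=[11, 16, 38, 22]

VC = [11, 16, 38, 22]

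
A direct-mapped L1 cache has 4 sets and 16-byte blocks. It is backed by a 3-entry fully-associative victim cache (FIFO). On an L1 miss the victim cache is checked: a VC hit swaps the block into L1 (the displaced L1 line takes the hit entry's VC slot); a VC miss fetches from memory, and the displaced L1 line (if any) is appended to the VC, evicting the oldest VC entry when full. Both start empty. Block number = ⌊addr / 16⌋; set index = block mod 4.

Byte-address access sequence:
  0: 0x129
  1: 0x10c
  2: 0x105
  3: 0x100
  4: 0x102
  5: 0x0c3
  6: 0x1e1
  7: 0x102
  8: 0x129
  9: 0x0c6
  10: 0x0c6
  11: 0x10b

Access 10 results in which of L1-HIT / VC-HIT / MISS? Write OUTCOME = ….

OUTCOME = L1-HIT

#0 0x129→b18/s2 MISS; vc=[]
#1 0x10c→b16/s0 MISS; vc=[]
#2 0x105→b16/s0 L1-HIT; vc=[]
#3 0x100→b16/s0 L1-HIT; vc=[]
#4 0x102→b16/s0 L1-HIT; vc=[]
#5 0xc3→b12/s0 MISS; vc=[16]
#6 0x1e1→b30/s2 MISS; vc=[16,18]
#7 0x102→b16/s0 VC-HIT; vc=[12,18]
#8 0x129→b18/s2 VC-HIT; vc=[12,30]
#9 0xc6→b12/s0 VC-HIT; vc=[16,30]
#10 0xc6→b12/s0 L1-HIT; vc=[16,30]
#11 0x10b→b16/s0 VC-HIT; vc=[12,30]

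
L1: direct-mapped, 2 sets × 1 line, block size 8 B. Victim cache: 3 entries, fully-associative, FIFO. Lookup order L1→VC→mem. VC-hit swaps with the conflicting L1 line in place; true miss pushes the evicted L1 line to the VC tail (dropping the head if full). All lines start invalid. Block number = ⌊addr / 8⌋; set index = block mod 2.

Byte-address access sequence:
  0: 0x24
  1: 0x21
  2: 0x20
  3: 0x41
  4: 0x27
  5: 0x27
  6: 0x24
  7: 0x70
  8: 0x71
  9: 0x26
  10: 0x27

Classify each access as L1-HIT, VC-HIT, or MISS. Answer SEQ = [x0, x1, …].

0: 0x24 (blk 4, set 0) → MISS  vc=[]
1: 0x21 (blk 4, set 0) → L1-HIT  vc=[]
2: 0x20 (blk 4, set 0) → L1-HIT  vc=[]
3: 0x41 (blk 8, set 0) → MISS  vc=[4]
4: 0x27 (blk 4, set 0) → VC-HIT  vc=[8]
5: 0x27 (blk 4, set 0) → L1-HIT  vc=[8]
6: 0x24 (blk 4, set 0) → L1-HIT  vc=[8]
7: 0x70 (blk 14, set 0) → MISS  vc=[8, 4]
8: 0x71 (blk 14, set 0) → L1-HIT  vc=[8, 4]
9: 0x26 (blk 4, set 0) → VC-HIT  vc=[8, 14]
10: 0x27 (blk 4, set 0) → L1-HIT  vc=[8, 14]

SEQ = [MISS, L1-HIT, L1-HIT, MISS, VC-HIT, L1-HIT, L1-HIT, MISS, L1-HIT, VC-HIT, L1-HIT]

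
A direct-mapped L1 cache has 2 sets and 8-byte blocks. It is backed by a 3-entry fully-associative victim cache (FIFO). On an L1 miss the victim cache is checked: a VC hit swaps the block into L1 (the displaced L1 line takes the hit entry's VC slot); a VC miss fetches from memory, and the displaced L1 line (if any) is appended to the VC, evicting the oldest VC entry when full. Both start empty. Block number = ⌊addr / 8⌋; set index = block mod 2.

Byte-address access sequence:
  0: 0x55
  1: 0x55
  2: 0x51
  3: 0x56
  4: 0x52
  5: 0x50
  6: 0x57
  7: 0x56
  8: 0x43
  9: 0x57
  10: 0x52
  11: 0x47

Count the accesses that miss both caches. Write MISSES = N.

MISSES = 2

0: 0x55 (blk 10, set 0) → MISS  vc=[]
1: 0x55 (blk 10, set 0) → L1-HIT  vc=[]
2: 0x51 (blk 10, set 0) → L1-HIT  vc=[]
3: 0x56 (blk 10, set 0) → L1-HIT  vc=[]
4: 0x52 (blk 10, set 0) → L1-HIT  vc=[]
5: 0x50 (blk 10, set 0) → L1-HIT  vc=[]
6: 0x57 (blk 10, set 0) → L1-HIT  vc=[]
7: 0x56 (blk 10, set 0) → L1-HIT  vc=[]
8: 0x43 (blk 8, set 0) → MISS  vc=[10]
9: 0x57 (blk 10, set 0) → VC-HIT  vc=[8]
10: 0x52 (blk 10, set 0) → L1-HIT  vc=[8]
11: 0x47 (blk 8, set 0) → VC-HIT  vc=[10]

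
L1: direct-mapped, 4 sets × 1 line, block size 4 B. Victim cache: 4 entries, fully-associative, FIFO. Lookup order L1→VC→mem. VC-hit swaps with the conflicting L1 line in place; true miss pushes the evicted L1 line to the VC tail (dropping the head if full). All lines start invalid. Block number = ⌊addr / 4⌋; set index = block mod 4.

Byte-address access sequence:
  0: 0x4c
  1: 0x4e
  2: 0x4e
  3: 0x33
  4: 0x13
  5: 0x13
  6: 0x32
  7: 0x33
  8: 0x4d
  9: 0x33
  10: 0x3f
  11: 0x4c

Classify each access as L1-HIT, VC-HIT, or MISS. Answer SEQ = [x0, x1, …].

SEQ = [MISS, L1-HIT, L1-HIT, MISS, MISS, L1-HIT, VC-HIT, L1-HIT, L1-HIT, L1-HIT, MISS, VC-HIT]

#0 0x4c→b19/s3 MISS; vc=[]
#1 0x4e→b19/s3 L1-HIT; vc=[]
#2 0x4e→b19/s3 L1-HIT; vc=[]
#3 0x33→b12/s0 MISS; vc=[]
#4 0x13→b4/s0 MISS; vc=[12]
#5 0x13→b4/s0 L1-HIT; vc=[12]
#6 0x32→b12/s0 VC-HIT; vc=[4]
#7 0x33→b12/s0 L1-HIT; vc=[4]
#8 0x4d→b19/s3 L1-HIT; vc=[4]
#9 0x33→b12/s0 L1-HIT; vc=[4]
#10 0x3f→b15/s3 MISS; vc=[4,19]
#11 0x4c→b19/s3 VC-HIT; vc=[4,15]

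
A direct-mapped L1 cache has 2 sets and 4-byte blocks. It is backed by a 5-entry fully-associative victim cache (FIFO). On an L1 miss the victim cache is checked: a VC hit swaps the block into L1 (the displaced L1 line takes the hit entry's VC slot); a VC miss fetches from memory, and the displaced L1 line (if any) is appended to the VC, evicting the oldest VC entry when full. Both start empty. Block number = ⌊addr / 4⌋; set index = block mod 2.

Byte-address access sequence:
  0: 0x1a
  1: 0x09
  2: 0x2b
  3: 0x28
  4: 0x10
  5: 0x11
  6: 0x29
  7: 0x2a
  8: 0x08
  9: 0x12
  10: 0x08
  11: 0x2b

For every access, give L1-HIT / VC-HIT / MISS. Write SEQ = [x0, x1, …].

SEQ = [MISS, MISS, MISS, L1-HIT, MISS, L1-HIT, VC-HIT, L1-HIT, VC-HIT, VC-HIT, VC-HIT, VC-HIT]

  [0] addr=0x1a blk=6 s=0: MISS | VC []
  [1] addr=0x9 blk=2 s=0: MISS | VC [6]
  [2] addr=0x2b blk=10 s=0: MISS | VC [6, 2]
  [3] addr=0x28 blk=10 s=0: L1-HIT | VC [6, 2]
  [4] addr=0x10 blk=4 s=0: MISS | VC [6, 2, 10]
  [5] addr=0x11 blk=4 s=0: L1-HIT | VC [6, 2, 10]
  [6] addr=0x29 blk=10 s=0: VC-HIT | VC [6, 2, 4]
  [7] addr=0x2a blk=10 s=0: L1-HIT | VC [6, 2, 4]
  [8] addr=0x8 blk=2 s=0: VC-HIT | VC [6, 10, 4]
  [9] addr=0x12 blk=4 s=0: VC-HIT | VC [6, 10, 2]
  [10] addr=0x8 blk=2 s=0: VC-HIT | VC [6, 10, 4]
  [11] addr=0x2b blk=10 s=0: VC-HIT | VC [6, 2, 4]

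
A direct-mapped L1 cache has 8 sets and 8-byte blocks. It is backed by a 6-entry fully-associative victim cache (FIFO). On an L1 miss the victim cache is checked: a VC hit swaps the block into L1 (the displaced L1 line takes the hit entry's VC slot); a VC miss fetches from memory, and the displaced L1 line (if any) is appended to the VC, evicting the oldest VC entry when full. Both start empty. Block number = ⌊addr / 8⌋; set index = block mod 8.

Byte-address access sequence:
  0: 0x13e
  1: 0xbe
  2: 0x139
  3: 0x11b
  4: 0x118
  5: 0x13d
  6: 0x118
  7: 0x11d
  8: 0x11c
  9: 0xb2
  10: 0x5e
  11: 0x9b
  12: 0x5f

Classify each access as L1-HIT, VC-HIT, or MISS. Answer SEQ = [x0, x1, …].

SEQ = [MISS, MISS, VC-HIT, MISS, L1-HIT, L1-HIT, L1-HIT, L1-HIT, L1-HIT, MISS, MISS, MISS, VC-HIT]

0: 0x13e (blk 39, set 7) → MISS  vc=[]
1: 0xbe (blk 23, set 7) → MISS  vc=[39]
2: 0x139 (blk 39, set 7) → VC-HIT  vc=[23]
3: 0x11b (blk 35, set 3) → MISS  vc=[23]
4: 0x118 (blk 35, set 3) → L1-HIT  vc=[23]
5: 0x13d (blk 39, set 7) → L1-HIT  vc=[23]
6: 0x118 (blk 35, set 3) → L1-HIT  vc=[23]
7: 0x11d (blk 35, set 3) → L1-HIT  vc=[23]
8: 0x11c (blk 35, set 3) → L1-HIT  vc=[23]
9: 0xb2 (blk 22, set 6) → MISS  vc=[23]
10: 0x5e (blk 11, set 3) → MISS  vc=[23, 35]
11: 0x9b (blk 19, set 3) → MISS  vc=[23, 35, 11]
12: 0x5f (blk 11, set 3) → VC-HIT  vc=[23, 35, 19]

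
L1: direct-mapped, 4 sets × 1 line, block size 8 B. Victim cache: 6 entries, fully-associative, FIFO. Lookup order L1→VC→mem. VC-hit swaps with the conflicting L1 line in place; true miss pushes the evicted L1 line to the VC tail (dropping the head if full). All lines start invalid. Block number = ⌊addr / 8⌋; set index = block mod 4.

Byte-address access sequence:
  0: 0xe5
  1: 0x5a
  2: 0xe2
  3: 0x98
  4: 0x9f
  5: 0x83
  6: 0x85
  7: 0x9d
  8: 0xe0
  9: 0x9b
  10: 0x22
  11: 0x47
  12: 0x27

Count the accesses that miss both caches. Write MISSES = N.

0: 0xe5 (blk 28, set 0) → MISS  vc=[]
1: 0x5a (blk 11, set 3) → MISS  vc=[]
2: 0xe2 (blk 28, set 0) → L1-HIT  vc=[]
3: 0x98 (blk 19, set 3) → MISS  vc=[11]
4: 0x9f (blk 19, set 3) → L1-HIT  vc=[11]
5: 0x83 (blk 16, set 0) → MISS  vc=[11, 28]
6: 0x85 (blk 16, set 0) → L1-HIT  vc=[11, 28]
7: 0x9d (blk 19, set 3) → L1-HIT  vc=[11, 28]
8: 0xe0 (blk 28, set 0) → VC-HIT  vc=[11, 16]
9: 0x9b (blk 19, set 3) → L1-HIT  vc=[11, 16]
10: 0x22 (blk 4, set 0) → MISS  vc=[11, 16, 28]
11: 0x47 (blk 8, set 0) → MISS  vc=[11, 16, 28, 4]
12: 0x27 (blk 4, set 0) → VC-HIT  vc=[11, 16, 28, 8]

MISSES = 6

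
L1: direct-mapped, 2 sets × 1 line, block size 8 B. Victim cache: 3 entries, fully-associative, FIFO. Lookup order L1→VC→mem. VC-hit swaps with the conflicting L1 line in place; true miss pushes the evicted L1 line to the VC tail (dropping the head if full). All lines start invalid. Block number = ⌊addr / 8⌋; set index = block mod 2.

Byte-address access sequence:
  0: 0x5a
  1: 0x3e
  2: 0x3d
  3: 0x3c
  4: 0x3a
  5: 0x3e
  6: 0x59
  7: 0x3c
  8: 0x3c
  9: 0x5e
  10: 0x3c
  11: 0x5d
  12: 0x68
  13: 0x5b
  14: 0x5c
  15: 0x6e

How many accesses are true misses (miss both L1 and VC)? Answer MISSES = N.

#0 0x5a→b11/s1 MISS; vc=[]
#1 0x3e→b7/s1 MISS; vc=[11]
#2 0x3d→b7/s1 L1-HIT; vc=[11]
#3 0x3c→b7/s1 L1-HIT; vc=[11]
#4 0x3a→b7/s1 L1-HIT; vc=[11]
#5 0x3e→b7/s1 L1-HIT; vc=[11]
#6 0x59→b11/s1 VC-HIT; vc=[7]
#7 0x3c→b7/s1 VC-HIT; vc=[11]
#8 0x3c→b7/s1 L1-HIT; vc=[11]
#9 0x5e→b11/s1 VC-HIT; vc=[7]
#10 0x3c→b7/s1 VC-HIT; vc=[11]
#11 0x5d→b11/s1 VC-HIT; vc=[7]
#12 0x68→b13/s1 MISS; vc=[7,11]
#13 0x5b→b11/s1 VC-HIT; vc=[7,13]
#14 0x5c→b11/s1 L1-HIT; vc=[7,13]
#15 0x6e→b13/s1 VC-HIT; vc=[7,11]

MISSES = 3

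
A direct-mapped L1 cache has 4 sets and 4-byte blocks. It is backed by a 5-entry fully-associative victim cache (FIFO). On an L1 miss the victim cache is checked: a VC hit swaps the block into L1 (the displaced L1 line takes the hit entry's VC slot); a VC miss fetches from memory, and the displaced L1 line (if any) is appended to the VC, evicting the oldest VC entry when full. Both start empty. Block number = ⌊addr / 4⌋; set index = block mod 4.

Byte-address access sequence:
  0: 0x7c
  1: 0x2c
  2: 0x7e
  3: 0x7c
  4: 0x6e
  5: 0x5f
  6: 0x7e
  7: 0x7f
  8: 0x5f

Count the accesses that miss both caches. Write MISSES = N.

0: 0x7c (blk 31, set 3) → MISS  vc=[]
1: 0x2c (blk 11, set 3) → MISS  vc=[31]
2: 0x7e (blk 31, set 3) → VC-HIT  vc=[11]
3: 0x7c (blk 31, set 3) → L1-HIT  vc=[11]
4: 0x6e (blk 27, set 3) → MISS  vc=[11, 31]
5: 0x5f (blk 23, set 3) → MISS  vc=[11, 31, 27]
6: 0x7e (blk 31, set 3) → VC-HIT  vc=[11, 23, 27]
7: 0x7f (blk 31, set 3) → L1-HIT  vc=[11, 23, 27]
8: 0x5f (blk 23, set 3) → VC-HIT  vc=[11, 31, 27]

MISSES = 4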